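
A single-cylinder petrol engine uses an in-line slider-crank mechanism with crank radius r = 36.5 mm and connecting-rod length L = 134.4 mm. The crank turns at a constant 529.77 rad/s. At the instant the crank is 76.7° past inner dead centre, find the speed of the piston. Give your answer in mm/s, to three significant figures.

ω = 529.8 rad/s
For an in-line slider-crank, x = r cosθ + √(L² − r² sin²θ), so v = −rω sinθ·[1 + r cosθ/√(L² − r² sin²θ)].
With r = 0.0365 m, L = 0.1344 m, θ = 76.7°: √(L² − r² sin²θ) = 0.12962 m.
v = −0.0365·529.8·0.97318·[1 + 0.0365·0.23005/0.12962] = -20.037 m/s.
|v| = 20.037 m/s = 20037 mm/s.

20000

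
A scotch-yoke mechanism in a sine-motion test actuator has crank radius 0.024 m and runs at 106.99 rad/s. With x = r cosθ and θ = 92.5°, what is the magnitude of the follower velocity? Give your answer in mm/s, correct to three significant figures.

2570

ω = 107 rad/s
x = r cosθ ⇒ ẋ = −rω sinθ.
|v| = rω|sinθ| = 0.024·107·|sin 92.5°| = 2.5653 m/s = 2565.3 mm/s.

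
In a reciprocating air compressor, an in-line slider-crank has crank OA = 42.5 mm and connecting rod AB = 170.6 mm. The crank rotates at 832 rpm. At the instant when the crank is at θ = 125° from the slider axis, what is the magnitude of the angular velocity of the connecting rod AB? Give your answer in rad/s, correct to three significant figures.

ω = 87.13 rad/s (converted from 832 rpm).
The rod makes angle φ with the slider axis where L sinφ = r sinθ; differentiating, L cosφ·φ̇ = r ω cosθ.
L cosφ = √(L² − r² sin²θ) = 0.16701 m.
|ω_rod| = r ω |cosθ| / √(L² − r² sin²θ) = 0.0425·87.13·0.57358/0.16701 = 12.717 rad/s.

12.7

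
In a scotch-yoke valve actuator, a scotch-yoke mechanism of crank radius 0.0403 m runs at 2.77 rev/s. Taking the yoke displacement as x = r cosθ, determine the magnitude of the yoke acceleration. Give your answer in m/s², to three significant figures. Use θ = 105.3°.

ω = 17.4 rad/s (from 2.77 rev/s).
x = r cosθ ⇒ ẍ = −rω² cosθ (ω constant).
|a| = rω²|cosθ| = 0.0403·(17.4)²·|cos 105.3°| = 3.2212 m/s².

3.22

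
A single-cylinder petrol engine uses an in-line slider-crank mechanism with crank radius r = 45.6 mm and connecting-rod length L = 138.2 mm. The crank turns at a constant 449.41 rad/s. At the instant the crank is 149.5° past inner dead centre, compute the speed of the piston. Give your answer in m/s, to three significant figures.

7.40

ω = 449.4 rad/s
For an in-line slider-crank, x = r cosθ + √(L² − r² sin²θ), so v = −rω sinθ·[1 + r cosθ/√(L² − r² sin²θ)].
With r = 0.0456 m, L = 0.1382 m, θ = 149.5°: √(L² − r² sin²θ) = 0.13625 m.
v = −0.0456·449.4·0.50754·[1 + 0.0456·-0.86163/0.13625] = -7.4017 m/s.
|v| = 7.4017 m/s.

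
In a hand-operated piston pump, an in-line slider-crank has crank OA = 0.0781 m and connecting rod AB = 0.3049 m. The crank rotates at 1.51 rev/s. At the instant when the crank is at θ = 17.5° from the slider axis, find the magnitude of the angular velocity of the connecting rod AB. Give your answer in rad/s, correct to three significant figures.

2.32

ω = 9.488 rad/s (converted from 1.51 rev/s).
The rod makes angle φ with the slider axis where L sinφ = r sinθ; differentiating, L cosφ·φ̇ = r ω cosθ.
L cosφ = √(L² − r² sin²θ) = 0.30399 m.
|ω_rod| = r ω |cosθ| / √(L² − r² sin²θ) = 0.0781·9.488·0.95372/0.30399 = 2.3247 rad/s.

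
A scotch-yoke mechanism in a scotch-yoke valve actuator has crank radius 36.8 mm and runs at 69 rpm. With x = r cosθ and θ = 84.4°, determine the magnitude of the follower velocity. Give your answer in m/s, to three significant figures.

ω = 7.226 rad/s (from 69 rpm).
x = r cosθ ⇒ ẋ = −rω sinθ.
|v| = rω|sinθ| = 0.0368·7.226·|sin 84.4°| = 0.26464 m/s.

0.265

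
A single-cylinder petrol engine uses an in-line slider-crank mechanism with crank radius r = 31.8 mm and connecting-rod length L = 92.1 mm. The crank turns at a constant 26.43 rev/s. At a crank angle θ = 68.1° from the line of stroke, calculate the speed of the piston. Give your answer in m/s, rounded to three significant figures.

ω = 2π·26.4 = 166.1 rad/s
For an in-line slider-crank, x = r cosθ + √(L² − r² sin²θ), so v = −rω sinθ·[1 + r cosθ/√(L² − r² sin²θ)].
With r = 0.0318 m, L = 0.0921 m, θ = 68.1°: √(L² − r² sin²θ) = 0.087246 m.
v = −0.0318·166.1·0.92784·[1 + 0.0318·0.37299/0.087246] = -5.5659 m/s.
|v| = 5.5659 m/s.

5.57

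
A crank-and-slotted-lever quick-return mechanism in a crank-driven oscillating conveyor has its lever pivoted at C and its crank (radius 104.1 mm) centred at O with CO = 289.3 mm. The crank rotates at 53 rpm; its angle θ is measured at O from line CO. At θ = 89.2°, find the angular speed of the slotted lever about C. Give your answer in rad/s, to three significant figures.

ω = 5.55 rad/s (from 53 rpm).
Crank pin A relative to C: A = (d + r cosθ, r sinθ); lever angle φ = atan2(r sinθ, d + r cosθ).
Differentiating tanφ: φ̇ = rω(d cosθ + r)/(d² + r² + 2dr cosθ).
d² + r² + 2dr cosθ = |CA|² = 0.0953723 m²;  d cosθ + r = +0.10814 m.
|ω_lever| = |0.1041·5.55·+0.10814| / 0.0953723 = 0.65511 rad/s.

0.655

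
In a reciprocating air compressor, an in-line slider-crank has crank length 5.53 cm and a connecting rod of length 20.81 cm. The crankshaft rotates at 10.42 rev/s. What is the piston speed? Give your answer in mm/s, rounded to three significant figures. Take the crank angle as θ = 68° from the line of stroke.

ω = 2π·10.4 = 65.47 rad/s
For an in-line slider-crank, x = r cosθ + √(L² − r² sin²θ), so v = −rω sinθ·[1 + r cosθ/√(L² − r² sin²θ)].
With r = 0.0553 m, L = 0.2081 m, θ = 68°: √(L² − r² sin²θ) = 0.20168 m.
v = −0.0553·65.47·0.92718·[1 + 0.0553·0.37461/0.20168] = -3.7017 m/s.
|v| = 3.7017 m/s = 3701.7 mm/s.

3700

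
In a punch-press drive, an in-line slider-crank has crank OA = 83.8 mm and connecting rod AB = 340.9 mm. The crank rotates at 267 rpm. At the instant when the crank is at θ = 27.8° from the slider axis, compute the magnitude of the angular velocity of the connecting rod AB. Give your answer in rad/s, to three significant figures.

ω = 27.96 rad/s (converted from 267 rpm).
The rod makes angle φ with the slider axis where L sinφ = r sinθ; differentiating, L cosφ·φ̇ = r ω cosθ.
L cosφ = √(L² − r² sin²θ) = 0.33865 m.
|ω_rod| = r ω |cosθ| / √(L² − r² sin²θ) = 0.0838·27.96·0.88458/0.33865 = 6.1202 rad/s.

6.12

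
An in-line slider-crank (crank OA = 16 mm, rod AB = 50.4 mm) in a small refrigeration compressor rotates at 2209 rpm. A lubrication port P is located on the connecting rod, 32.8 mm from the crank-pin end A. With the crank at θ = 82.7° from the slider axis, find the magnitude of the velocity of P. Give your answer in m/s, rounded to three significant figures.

3.78

ω = 231.3 rad/s.  Crank-pin speed |V_A| = rω = 3.7012 m/s, perpendicular to OA.
Rod angle: sinφ = −(r/L) sinθ ⇒ φ = -18.354°; ω_rod = −rω cosθ/√(L²−r²sin²θ) = -9.8313 rad/s.
V_P = V_A + ω_rod × AP, with AP = 0.0328 m along the rod.
Components: V_Px = −rω sinθ − a·ω_rod·sinφ = -3.7728 m/s;  V_Py = rω cosθ + a·ω_rod·cosφ = +0.16423 m/s.
|V_P| = √(V_Px² + V_Py²) = 3.7763 m/s.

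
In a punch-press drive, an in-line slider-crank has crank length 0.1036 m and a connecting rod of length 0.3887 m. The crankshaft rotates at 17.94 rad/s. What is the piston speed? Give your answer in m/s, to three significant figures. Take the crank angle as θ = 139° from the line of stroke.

ω = 17.94 rad/s
For an in-line slider-crank, x = r cosθ + √(L² − r² sin²θ), so v = −rω sinθ·[1 + r cosθ/√(L² − r² sin²θ)].
With r = 0.1036 m, L = 0.3887 m, θ = 139°: √(L² − r² sin²θ) = 0.38271 m.
v = −0.1036·17.94·0.65606·[1 + 0.1036·-0.75471/0.38271] = -0.97023 m/s.
|v| = 0.97023 m/s.

0.970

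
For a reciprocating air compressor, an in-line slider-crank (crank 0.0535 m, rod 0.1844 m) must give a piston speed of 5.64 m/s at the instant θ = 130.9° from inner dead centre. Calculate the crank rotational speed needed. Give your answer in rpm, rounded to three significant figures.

For an in-line slider-crank, |v_piston| = rω|sinθ|·[1 + r cosθ/√(L² − r² sin²θ)].
With r = 0.0535 m, L = 0.1844 m, θ = 130.9°: the bracketed kinematic factor |dx/dθ| = 0.032565 m.
ω = v/|dx/dθ| = 5.64/0.032565 = 173.19 rad/s.
N = 60ω/(2π) = 1653.9 rpm.

1650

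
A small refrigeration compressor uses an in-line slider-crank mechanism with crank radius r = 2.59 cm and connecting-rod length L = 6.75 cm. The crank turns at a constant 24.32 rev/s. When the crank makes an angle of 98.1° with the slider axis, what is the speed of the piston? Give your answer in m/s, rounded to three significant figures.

3.69

ω = 2π·24.3 = 152.8 rad/s
For an in-line slider-crank, x = r cosθ + √(L² − r² sin²θ), so v = −rω sinθ·[1 + r cosθ/√(L² − r² sin²θ)].
With r = 0.0259 m, L = 0.0675 m, θ = 98.1°: √(L² − r² sin²θ) = 0.06244 m.
v = −0.0259·152.8·0.99002·[1 + 0.0259·-0.14090/0.06244] = -3.6892 m/s.
|v| = 3.6892 m/s.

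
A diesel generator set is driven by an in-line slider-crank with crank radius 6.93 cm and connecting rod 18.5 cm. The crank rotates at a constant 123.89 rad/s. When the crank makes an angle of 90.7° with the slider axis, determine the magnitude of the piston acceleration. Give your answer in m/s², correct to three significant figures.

443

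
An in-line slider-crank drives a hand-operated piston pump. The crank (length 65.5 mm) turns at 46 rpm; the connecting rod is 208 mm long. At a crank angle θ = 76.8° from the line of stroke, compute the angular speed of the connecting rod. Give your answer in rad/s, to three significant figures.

ω = 4.817 rad/s (converted from 46 rpm).
The rod makes angle φ with the slider axis where L sinφ = r sinθ; differentiating, L cosφ·φ̇ = r ω cosθ.
L cosφ = √(L² − r² sin²θ) = 0.19798 m.
|ω_rod| = r ω |cosθ| / √(L² − r² sin²θ) = 0.0655·4.817·0.22835/0.19798 = 0.36392 rad/s.

0.364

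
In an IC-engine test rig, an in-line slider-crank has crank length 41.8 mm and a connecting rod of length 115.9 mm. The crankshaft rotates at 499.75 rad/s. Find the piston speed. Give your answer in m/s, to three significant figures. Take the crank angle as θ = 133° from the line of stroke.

11.4

ω = 499.8 rad/s
For an in-line slider-crank, x = r cosθ + √(L² − r² sin²θ), so v = −rω sinθ·[1 + r cosθ/√(L² − r² sin²θ)].
With r = 0.0418 m, L = 0.1159 m, θ = 133°: √(L² − r² sin²θ) = 0.1118 m.
v = −0.0418·499.8·0.73135·[1 + 0.0418·-0.68200/0.1118] = -11.382 m/s.
|v| = 11.382 m/s.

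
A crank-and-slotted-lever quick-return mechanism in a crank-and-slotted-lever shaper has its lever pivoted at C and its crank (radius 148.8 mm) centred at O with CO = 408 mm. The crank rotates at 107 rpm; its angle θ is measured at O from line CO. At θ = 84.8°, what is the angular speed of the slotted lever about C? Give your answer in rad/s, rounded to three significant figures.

1.55

ω = 11.21 rad/s (from 107 rpm).
Crank pin A relative to C: A = (d + r cosθ, r sinθ); lever angle φ = atan2(r sinθ, d + r cosθ).
Differentiating tanφ: φ̇ = rω(d cosθ + r)/(d² + r² + 2dr cosθ).
d² + r² + 2dr cosθ = |CA|² = 0.19961 m²;  d cosθ + r = +0.18578 m.
|ω_lever| = |0.1488·11.21·+0.18578| / 0.19961 = 1.5518 rad/s.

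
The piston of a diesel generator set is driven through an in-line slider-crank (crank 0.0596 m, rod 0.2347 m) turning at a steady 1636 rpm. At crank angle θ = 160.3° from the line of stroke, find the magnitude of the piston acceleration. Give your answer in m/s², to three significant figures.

ω = 2π·1636/60 = 171.3 rad/s
x(θ) = r cosθ + √(L² − r² sin²θ); with ω constant, a = ω²·d²x/dθ².
d²x/dθ² = −r cosθ − r²(cos2θ)/√u − r⁴ sin²2θ/(4u^{3/2}),  u = L² − r² sin²θ = 0.0546804 m².
Substituting r = 0.0596 m, L = 0.2347 m, θ = 160.3°: d²x/dθ² = +0.044274 m.
a = ω²·d²x/dθ² = (171.3)²·(+0.044274) = +1299.5 m/s²;  |a| = 1299.5 m/s².

1300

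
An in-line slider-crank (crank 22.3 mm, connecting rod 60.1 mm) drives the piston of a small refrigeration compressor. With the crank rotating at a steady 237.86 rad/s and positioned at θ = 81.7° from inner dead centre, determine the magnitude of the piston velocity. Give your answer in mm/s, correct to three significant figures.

ω = 237.9 rad/s
For an in-line slider-crank, x = r cosθ + √(L² − r² sin²θ), so v = −rω sinθ·[1 + r cosθ/√(L² − r² sin²θ)].
With r = 0.0223 m, L = 0.0601 m, θ = 81.7°: √(L² − r² sin²θ) = 0.055902 m.
v = −0.0223·237.9·0.98953·[1 + 0.0223·0.14436/0.055902] = -5.551 m/s.
|v| = 5.551 m/s = 5551 mm/s.

5550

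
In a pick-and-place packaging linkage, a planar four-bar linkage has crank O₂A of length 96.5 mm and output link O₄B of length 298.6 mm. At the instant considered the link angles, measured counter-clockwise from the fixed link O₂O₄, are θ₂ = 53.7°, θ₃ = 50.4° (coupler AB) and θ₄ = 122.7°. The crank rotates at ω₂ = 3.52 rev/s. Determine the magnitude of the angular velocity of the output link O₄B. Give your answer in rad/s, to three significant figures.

0.432

ω₂ = 22.12 rad/s (from 3.52 rev/s).
Differentiating the loop-closure r₂e^{iθ₂}+r₃e^{iθ₃}=r₁+r₄e^{iθ₄} gives r₂ω₂e^{iθ₂}+r₃ω₃e^{iθ₃}=r₄ω₄e^{iθ₄}.
Eliminating the other unknown: ω₄ = r₂ω₂ sin(θ₂−θ₃) / [r₄ sin(θ₄−θ₃)].
Numerator sine = +0.05756; denominator sine = +0.95266.
Result = 0.0965·22.12·(+0.05756) / (0.2986·(+0.95266)) = +0.43189 rad/s; magnitude 0.43189 rad/s.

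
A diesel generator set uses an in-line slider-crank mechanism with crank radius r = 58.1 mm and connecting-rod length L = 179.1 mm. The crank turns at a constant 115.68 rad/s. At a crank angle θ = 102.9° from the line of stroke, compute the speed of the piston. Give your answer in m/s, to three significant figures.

ω = 115.7 rad/s
For an in-line slider-crank, x = r cosθ + √(L² − r² sin²θ), so v = −rω sinθ·[1 + r cosθ/√(L² − r² sin²θ)].
With r = 0.0581 m, L = 0.1791 m, θ = 102.9°: √(L² − r² sin²θ) = 0.16991 m.
v = −0.0581·115.7·0.97476·[1 + 0.0581·-0.22325/0.16991] = -6.0512 m/s.
|v| = 6.0512 m/s.

6.05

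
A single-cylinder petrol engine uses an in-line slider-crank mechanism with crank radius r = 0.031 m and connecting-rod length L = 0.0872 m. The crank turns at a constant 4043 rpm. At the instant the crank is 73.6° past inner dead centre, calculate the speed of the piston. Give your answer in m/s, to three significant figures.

ω = 2π·4043/60 = 423.4 rad/s
For an in-line slider-crank, x = r cosθ + √(L² − r² sin²θ), so v = −rω sinθ·[1 + r cosθ/√(L² − r² sin²θ)].
With r = 0.031 m, L = 0.0872 m, θ = 73.6°: √(L² − r² sin²θ) = 0.081972 m.
v = −0.031·423.4·0.95931·[1 + 0.031·0.28234/0.081972] = -13.935 m/s.
|v| = 13.935 m/s.

13.9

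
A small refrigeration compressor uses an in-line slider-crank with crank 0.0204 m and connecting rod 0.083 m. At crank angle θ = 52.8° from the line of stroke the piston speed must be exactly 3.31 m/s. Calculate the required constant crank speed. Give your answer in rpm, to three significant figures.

1690

For an in-line slider-crank, |v_piston| = rω|sinθ|·[1 + r cosθ/√(L² − r² sin²θ)].
With r = 0.0204 m, L = 0.083 m, θ = 52.8°: the bracketed kinematic factor |dx/dθ| = 0.018711 m.
ω = v/|dx/dθ| = 3.31/0.018711 = 176.9 rad/s.
N = 60ω/(2π) = 1689.2 rpm.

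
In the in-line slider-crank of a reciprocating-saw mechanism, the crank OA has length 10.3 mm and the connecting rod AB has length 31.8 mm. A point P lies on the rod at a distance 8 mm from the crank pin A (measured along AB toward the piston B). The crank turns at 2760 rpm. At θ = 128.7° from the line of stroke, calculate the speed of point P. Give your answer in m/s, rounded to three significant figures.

2.60

ω = 289 rad/s.  Crank-pin speed |V_A| = rω = 2.977 m/s, perpendicular to OA.
Rod angle: sinφ = −(r/L) sinθ ⇒ φ = -14.642°; ω_rod = −rω cosθ/√(L²−r²sin²θ) = +60.497 rad/s.
V_P = V_A + ω_rod × AP, with AP = 0.008 m along the rod.
Components: V_Px = −rω sinθ − a·ω_rod·sinφ = -2.201 m/s;  V_Py = rω cosθ + a·ω_rod·cosφ = -1.3931 m/s.
|V_P| = √(V_Px² + V_Py²) = 2.6048 m/s.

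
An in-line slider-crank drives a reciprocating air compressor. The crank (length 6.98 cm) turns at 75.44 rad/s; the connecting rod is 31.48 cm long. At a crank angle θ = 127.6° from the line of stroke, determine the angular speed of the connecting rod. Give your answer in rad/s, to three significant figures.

10.4

ω = 75.44 rad/s
The rod makes angle φ with the slider axis where L sinφ = r sinθ; differentiating, L cosφ·φ̇ = r ω cosθ.
L cosφ = √(L² − r² sin²θ) = 0.3099 m.
|ω_rod| = r ω |cosθ| / √(L² − r² sin²θ) = 0.0698·75.44·0.61015/0.3099 = 10.367 rad/s.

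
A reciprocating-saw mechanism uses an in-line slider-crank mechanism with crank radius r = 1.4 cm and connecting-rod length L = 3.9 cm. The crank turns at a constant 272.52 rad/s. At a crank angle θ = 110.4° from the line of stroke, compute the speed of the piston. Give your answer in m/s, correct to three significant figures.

ω = 272.5 rad/s
For an in-line slider-crank, x = r cosθ + √(L² − r² sin²θ), so v = −rω sinθ·[1 + r cosθ/√(L² − r² sin²θ)].
With r = 0.014 m, L = 0.039 m, θ = 110.4°: √(L² − r² sin²θ) = 0.036726 m.
v = −0.014·272.5·0.93728·[1 + 0.014·-0.34857/0.036726] = -3.1008 m/s.
|v| = 3.1008 m/s.

3.10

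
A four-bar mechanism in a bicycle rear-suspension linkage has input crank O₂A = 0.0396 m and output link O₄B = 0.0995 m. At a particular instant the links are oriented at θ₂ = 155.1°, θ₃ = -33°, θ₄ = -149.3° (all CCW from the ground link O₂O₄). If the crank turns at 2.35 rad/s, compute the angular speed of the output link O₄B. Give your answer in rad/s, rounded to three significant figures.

0.147

ω₂ = 2.35 rad/s
Differentiating the loop-closure r₂e^{iθ₂}+r₃e^{iθ₃}=r₁+r₄e^{iθ₄} gives r₂ω₂e^{iθ₂}+r₃ω₃e^{iθ₃}=r₄ω₄e^{iθ₄}.
Eliminating the other unknown: ω₄ = r₂ω₂ sin(θ₂−θ₃) / [r₄ sin(θ₄−θ₃)].
Numerator sine = -0.14090; denominator sine = -0.89649.
Result = 0.0396·2.35·(-0.14090) / (0.0995·(-0.89649)) = +0.147 rad/s; magnitude 0.147 rad/s.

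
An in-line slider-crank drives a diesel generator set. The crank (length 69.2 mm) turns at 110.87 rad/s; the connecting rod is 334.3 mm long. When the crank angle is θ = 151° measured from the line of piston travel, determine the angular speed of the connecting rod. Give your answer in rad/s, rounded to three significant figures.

ω = 110.9 rad/s
The rod makes angle φ with the slider axis where L sinφ = r sinθ; differentiating, L cosφ·φ̇ = r ω cosθ.
L cosφ = √(L² − r² sin²θ) = 0.33261 m.
|ω_rod| = r ω |cosθ| / √(L² − r² sin²θ) = 0.0692·110.9·0.87462/0.33261 = 20.174 rad/s.

20.2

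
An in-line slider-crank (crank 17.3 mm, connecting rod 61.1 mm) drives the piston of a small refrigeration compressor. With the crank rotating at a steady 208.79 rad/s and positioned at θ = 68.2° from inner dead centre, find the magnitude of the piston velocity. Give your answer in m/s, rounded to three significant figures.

3.72

ω = 208.8 rad/s
For an in-line slider-crank, x = r cosθ + √(L² − r² sin²θ), so v = −rω sinθ·[1 + r cosθ/√(L² − r² sin²θ)].
With r = 0.0173 m, L = 0.0611 m, θ = 68.2°: √(L² − r² sin²θ) = 0.058951 m.
v = −0.0173·208.8·0.92849·[1 + 0.0173·0.37137/0.058951] = -3.7193 m/s.
|v| = 3.7193 m/s.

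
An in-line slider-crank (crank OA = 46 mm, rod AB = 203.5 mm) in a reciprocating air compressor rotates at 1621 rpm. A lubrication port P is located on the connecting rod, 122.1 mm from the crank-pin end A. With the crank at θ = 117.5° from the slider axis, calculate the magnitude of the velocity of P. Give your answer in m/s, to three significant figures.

ω = 169.8 rad/s.  Crank-pin speed |V_A| = rω = 7.8085 m/s, perpendicular to OA.
Rod angle: sinφ = −(r/L) sinθ ⇒ φ = -11.566°; ω_rod = −rω cosθ/√(L²−r²sin²θ) = +18.085 rad/s.
V_P = V_A + ω_rod × AP, with AP = 0.1221 m along the rod.
Components: V_Px = −rω sinθ − a·ω_rod·sinφ = -6.4835 m/s;  V_Py = rω cosθ + a·ω_rod·cosφ = -1.4422 m/s.
|V_P| = √(V_Px² + V_Py²) = 6.642 m/s.

6.64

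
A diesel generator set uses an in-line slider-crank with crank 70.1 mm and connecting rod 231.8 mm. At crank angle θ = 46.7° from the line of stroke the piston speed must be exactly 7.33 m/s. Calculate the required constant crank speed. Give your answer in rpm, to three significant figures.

For an in-line slider-crank, |v_piston| = rω|sinθ|·[1 + r cosθ/√(L² − r² sin²θ)].
With r = 0.0701 m, L = 0.2318 m, θ = 46.7°: the bracketed kinematic factor |dx/dθ| = 0.061864 m.
ω = v/|dx/dθ| = 7.33/0.061864 = 118.49 rad/s.
N = 60ω/(2π) = 1131.5 rpm.

1130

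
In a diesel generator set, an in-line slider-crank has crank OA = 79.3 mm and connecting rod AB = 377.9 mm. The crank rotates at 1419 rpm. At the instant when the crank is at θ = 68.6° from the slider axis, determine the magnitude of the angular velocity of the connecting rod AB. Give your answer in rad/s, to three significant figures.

11.6

ω = 148.6 rad/s (converted from 1419 rpm).
The rod makes angle φ with the slider axis where L sinφ = r sinθ; differentiating, L cosφ·φ̇ = r ω cosθ.
L cosφ = √(L² − r² sin²θ) = 0.37062 m.
|ω_rod| = r ω |cosθ| / √(L² − r² sin²θ) = 0.0793·148.6·0.36488/0.37062 = 11.601 rad/s.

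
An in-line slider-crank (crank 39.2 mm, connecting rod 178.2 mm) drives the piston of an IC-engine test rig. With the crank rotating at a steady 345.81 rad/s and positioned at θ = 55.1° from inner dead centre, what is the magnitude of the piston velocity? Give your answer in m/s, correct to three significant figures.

12.5

ω = 345.8 rad/s
For an in-line slider-crank, x = r cosθ + √(L² − r² sin²θ), so v = −rω sinθ·[1 + r cosθ/√(L² − r² sin²θ)].
With r = 0.0392 m, L = 0.1782 m, θ = 55.1°: √(L² − r² sin²θ) = 0.17528 m.
v = −0.0392·345.8·0.82015·[1 + 0.0392·0.57215/0.17528] = -12.54 m/s.
|v| = 12.54 m/s.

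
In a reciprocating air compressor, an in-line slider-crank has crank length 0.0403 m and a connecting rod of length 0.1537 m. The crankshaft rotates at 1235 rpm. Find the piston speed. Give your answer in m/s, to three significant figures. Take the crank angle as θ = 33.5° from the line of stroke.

ω = 2π·1235/60 = 129.3 rad/s
For an in-line slider-crank, x = r cosθ + √(L² − r² sin²θ), so v = −rω sinθ·[1 + r cosθ/√(L² − r² sin²θ)].
With r = 0.0403 m, L = 0.1537 m, θ = 33.5°: √(L² − r² sin²θ) = 0.15208 m.
v = −0.0403·129.3·0.55194·[1 + 0.0403·0.83389/0.15208] = -3.5123 m/s.
|v| = 3.5123 m/s.

3.51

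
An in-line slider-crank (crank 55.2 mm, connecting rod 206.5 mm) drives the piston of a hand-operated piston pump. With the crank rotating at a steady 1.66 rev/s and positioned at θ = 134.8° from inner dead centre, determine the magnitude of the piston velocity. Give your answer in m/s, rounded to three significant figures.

0.330

ω = 2π·1.66 = 10.43 rad/s
For an in-line slider-crank, x = r cosθ + √(L² − r² sin²θ), so v = −rω sinθ·[1 + r cosθ/√(L² − r² sin²θ)].
With r = 0.0552 m, L = 0.2065 m, θ = 134.8°: √(L² − r² sin²θ) = 0.20275 m.
v = −0.0552·10.43·0.70957·[1 + 0.0552·-0.70463/0.20275] = -0.33016 m/s.
|v| = 0.33016 m/s.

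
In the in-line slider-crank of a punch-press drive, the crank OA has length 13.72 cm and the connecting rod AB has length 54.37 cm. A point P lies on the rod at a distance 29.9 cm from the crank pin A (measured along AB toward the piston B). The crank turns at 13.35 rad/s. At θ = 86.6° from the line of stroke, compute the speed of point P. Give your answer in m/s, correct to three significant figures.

1.84

ω = 13.35 rad/s.  Crank-pin speed |V_A| = rω = 1.8316 m/s, perpendicular to OA.
Rod angle: sinφ = −(r/L) sinθ ⇒ φ = -14.590°; ω_rod = −rω cosθ/√(L²−r²sin²θ) = -0.20645 rad/s.
V_P = V_A + ω_rod × AP, with AP = 0.299 m along the rod.
Components: V_Px = −rω sinθ − a·ω_rod·sinφ = -1.8439 m/s;  V_Py = rω cosθ + a·ω_rod·cosφ = +0.048889 m/s.
|V_P| = √(V_Px² + V_Py²) = 1.8446 m/s.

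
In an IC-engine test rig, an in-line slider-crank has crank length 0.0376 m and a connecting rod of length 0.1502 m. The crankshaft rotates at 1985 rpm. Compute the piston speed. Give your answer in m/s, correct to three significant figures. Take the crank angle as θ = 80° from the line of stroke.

ω = 2π·1985/60 = 207.9 rad/s
For an in-line slider-crank, x = r cosθ + √(L² − r² sin²θ), so v = −rω sinθ·[1 + r cosθ/√(L² − r² sin²θ)].
With r = 0.0376 m, L = 0.1502 m, θ = 80°: √(L² − r² sin²θ) = 0.14556 m.
v = −0.0376·207.9·0.98481·[1 + 0.0376·0.17365/0.14556] = -8.0424 m/s.
|v| = 8.0424 m/s.

8.04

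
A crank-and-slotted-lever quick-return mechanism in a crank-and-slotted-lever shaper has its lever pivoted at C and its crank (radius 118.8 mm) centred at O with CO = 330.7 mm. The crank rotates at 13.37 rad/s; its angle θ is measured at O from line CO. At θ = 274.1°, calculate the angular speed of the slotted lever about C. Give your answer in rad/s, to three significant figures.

ω = 13.37 rad/s
Crank pin A relative to C: A = (d + r cosθ, r sinθ); lever angle φ = atan2(r sinθ, d + r cosθ).
Differentiating tanφ: φ̇ = rω(d cosθ + r)/(d² + r² + 2dr cosθ).
d² + r² + 2dr cosθ = |CA|² = 0.129094 m²;  d cosθ + r = +0.14244 m.
|ω_lever| = |0.1188·13.37·+0.14244| / 0.129094 = 1.7526 rad/s.

1.75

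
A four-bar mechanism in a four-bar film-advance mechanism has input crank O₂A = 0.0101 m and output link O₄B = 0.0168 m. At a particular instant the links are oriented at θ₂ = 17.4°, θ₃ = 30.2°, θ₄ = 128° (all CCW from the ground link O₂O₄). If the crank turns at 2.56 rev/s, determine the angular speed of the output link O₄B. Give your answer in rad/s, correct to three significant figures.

ω₂ = 16.08 rad/s (from 2.56 rev/s).
Differentiating the loop-closure r₂e^{iθ₂}+r₃e^{iθ₃}=r₁+r₄e^{iθ₄} gives r₂ω₂e^{iθ₂}+r₃ω₃e^{iθ₃}=r₄ω₄e^{iθ₄}.
Eliminating the other unknown: ω₄ = r₂ω₂ sin(θ₂−θ₃) / [r₄ sin(θ₄−θ₃)].
Numerator sine = -0.22155; denominator sine = +0.99075.
Result = 0.0101·16.08·(-0.22155) / (0.0168·(+0.99075)) = -2.1624 rad/s; magnitude 2.1624 rad/s.

2.16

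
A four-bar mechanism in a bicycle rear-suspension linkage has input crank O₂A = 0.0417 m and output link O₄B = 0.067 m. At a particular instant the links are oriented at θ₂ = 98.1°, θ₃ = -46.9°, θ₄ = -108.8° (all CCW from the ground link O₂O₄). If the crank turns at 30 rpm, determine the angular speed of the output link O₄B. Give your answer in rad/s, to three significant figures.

ω₂ = 3.142 rad/s (from 30 rpm).
Differentiating the loop-closure r₂e^{iθ₂}+r₃e^{iθ₃}=r₁+r₄e^{iθ₄} gives r₂ω₂e^{iθ₂}+r₃ω₃e^{iθ₃}=r₄ω₄e^{iθ₄}.
Eliminating the other unknown: ω₄ = r₂ω₂ sin(θ₂−θ₃) / [r₄ sin(θ₄−θ₃)].
Numerator sine = +0.57358; denominator sine = -0.88213.
Result = 0.0417·3.142·(+0.57358) / (0.067·(-0.88213)) = -1.2714 rad/s; magnitude 1.2714 rad/s.

1.27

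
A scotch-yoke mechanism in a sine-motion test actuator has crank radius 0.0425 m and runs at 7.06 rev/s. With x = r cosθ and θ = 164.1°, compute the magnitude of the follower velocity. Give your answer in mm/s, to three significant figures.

516

ω = 44.36 rad/s (from 7.06 rev/s).
x = r cosθ ⇒ ẋ = −rω sinθ.
|v| = rω|sinθ| = 0.0425·44.36·|sin 164.1°| = 0.51649 m/s = 516.49 mm/s.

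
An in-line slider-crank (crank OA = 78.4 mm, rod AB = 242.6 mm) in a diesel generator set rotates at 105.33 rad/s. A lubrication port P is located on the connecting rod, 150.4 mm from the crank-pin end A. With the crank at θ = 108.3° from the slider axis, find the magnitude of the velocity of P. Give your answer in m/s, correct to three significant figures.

ω = 105.3 rad/s.  Crank-pin speed |V_A| = rω = 8.2579 m/s, perpendicular to OA.
Rod angle: sinφ = −(r/L) sinθ ⇒ φ = -17.868°; ω_rod = −rω cosθ/√(L²−r²sin²θ) = +11.23 rad/s.
V_P = V_A + ω_rod × AP, with AP = 0.1504 m along the rod.
Components: V_Px = −rω sinθ − a·ω_rod·sinφ = -7.322 m/s;  V_Py = rω cosθ + a·ω_rod·cosφ = -0.98543 m/s.
|V_P| = √(V_Px² + V_Py²) = 7.388 m/s.

7.39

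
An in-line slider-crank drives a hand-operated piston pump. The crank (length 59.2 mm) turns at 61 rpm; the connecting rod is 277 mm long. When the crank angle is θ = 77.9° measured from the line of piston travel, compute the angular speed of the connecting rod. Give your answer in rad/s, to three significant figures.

0.293

ω = 6.388 rad/s (converted from 61 rpm).
The rod makes angle φ with the slider axis where L sinφ = r sinθ; differentiating, L cosφ·φ̇ = r ω cosθ.
L cosφ = √(L² − r² sin²θ) = 0.27088 m.
|ω_rod| = r ω |cosθ| / √(L² − r² sin²θ) = 0.0592·6.388·0.20962/0.27088 = 0.29263 rad/s.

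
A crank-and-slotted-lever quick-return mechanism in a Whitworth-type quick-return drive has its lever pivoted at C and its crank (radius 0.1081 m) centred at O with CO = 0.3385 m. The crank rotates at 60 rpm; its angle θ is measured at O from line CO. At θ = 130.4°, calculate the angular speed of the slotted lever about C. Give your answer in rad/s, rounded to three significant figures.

0.959

ω = 6.283 rad/s (from 60 rpm).
Crank pin A relative to C: A = (d + r cosθ, r sinθ); lever angle φ = atan2(r sinθ, d + r cosθ).
Differentiating tanφ: φ̇ = rω(d cosθ + r)/(d² + r² + 2dr cosθ).
d² + r² + 2dr cosθ = |CA|² = 0.078836 m²;  d cosθ + r = -0.11129 m.
|ω_lever| = |0.1081·6.283·-0.11129| / 0.078836 = 0.95881 rad/s.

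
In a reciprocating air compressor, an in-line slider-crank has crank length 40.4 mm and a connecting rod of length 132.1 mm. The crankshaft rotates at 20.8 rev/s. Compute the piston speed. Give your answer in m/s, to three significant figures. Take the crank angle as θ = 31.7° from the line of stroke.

ω = 2π·20.8 = 130.7 rad/s
For an in-line slider-crank, x = r cosθ + √(L² − r² sin²θ), so v = −rω sinθ·[1 + r cosθ/√(L² − r² sin²θ)].
With r = 0.0404 m, L = 0.1321 m, θ = 31.7°: √(L² − r² sin²θ) = 0.13038 m.
v = −0.0404·130.7·0.52547·[1 + 0.0404·0.85081/0.13038] = -3.5059 m/s.
|v| = 3.5059 m/s.

3.51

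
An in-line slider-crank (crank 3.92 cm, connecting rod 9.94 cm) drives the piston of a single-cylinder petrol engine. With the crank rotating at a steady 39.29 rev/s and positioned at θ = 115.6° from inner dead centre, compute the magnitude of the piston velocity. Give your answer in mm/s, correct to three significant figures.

7140

ω = 2π·39.3 = 246.9 rad/s
For an in-line slider-crank, x = r cosθ + √(L² − r² sin²θ), so v = −rω sinθ·[1 + r cosθ/√(L² − r² sin²θ)].
With r = 0.0392 m, L = 0.0994 m, θ = 115.6°: √(L² − r² sin²θ) = 0.092901 m.
v = −0.0392·246.9·0.90183·[1 + 0.0392·-0.43209/0.092901] = -7.136 m/s.
|v| = 7.136 m/s = 7136 mm/s.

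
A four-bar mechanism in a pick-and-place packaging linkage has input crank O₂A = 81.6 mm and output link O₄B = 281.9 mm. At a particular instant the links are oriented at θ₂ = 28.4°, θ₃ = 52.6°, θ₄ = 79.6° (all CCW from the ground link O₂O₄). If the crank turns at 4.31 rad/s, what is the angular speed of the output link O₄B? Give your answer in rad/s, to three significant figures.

ω₂ = 4.31 rad/s
Differentiating the loop-closure r₂e^{iθ₂}+r₃e^{iθ₃}=r₁+r₄e^{iθ₄} gives r₂ω₂e^{iθ₂}+r₃ω₃e^{iθ₃}=r₄ω₄e^{iθ₄}.
Eliminating the other unknown: ω₄ = r₂ω₂ sin(θ₂−θ₃) / [r₄ sin(θ₄−θ₃)].
Numerator sine = -0.40992; denominator sine = +0.45399.
Result = 0.0816·4.31·(-0.40992) / (0.2819·(+0.45399)) = -1.1265 rad/s; magnitude 1.1265 rad/s.

1.13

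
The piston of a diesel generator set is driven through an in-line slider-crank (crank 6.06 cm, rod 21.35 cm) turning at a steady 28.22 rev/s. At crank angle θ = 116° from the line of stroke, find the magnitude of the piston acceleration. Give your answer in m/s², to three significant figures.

ω = 2π·28.2 = 177.3 rad/s
x(θ) = r cosθ + √(L² − r² sin²θ); with ω constant, a = ω²·d²x/dθ².
d²x/dθ² = −r cosθ − r²(cos2θ)/√u − r⁴ sin²2θ/(4u^{3/2}),  u = L² − r² sin²θ = 0.0426156 m².
Substituting r = 0.0606 m, L = 0.2135 m, θ = 116°: d²x/dθ² = +0.03728 m.
a = ω²·d²x/dθ² = (177.3)²·(+0.03728) = +1172 m/s²;  |a| = 1172 m/s².

1170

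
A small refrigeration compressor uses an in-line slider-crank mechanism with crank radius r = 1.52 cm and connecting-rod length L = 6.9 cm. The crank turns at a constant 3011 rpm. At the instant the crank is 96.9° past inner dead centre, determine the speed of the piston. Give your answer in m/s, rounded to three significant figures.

4.63

ω = 2π·3011/60 = 315.3 rad/s
For an in-line slider-crank, x = r cosθ + √(L² − r² sin²θ), so v = −rω sinθ·[1 + r cosθ/√(L² − r² sin²θ)].
With r = 0.0152 m, L = 0.069 m, θ = 96.9°: √(L² − r² sin²θ) = 0.06733 m.
v = −0.0152·315.3·0.99276·[1 + 0.0152·-0.12014/0.06733] = -4.629 m/s.
|v| = 4.629 m/s.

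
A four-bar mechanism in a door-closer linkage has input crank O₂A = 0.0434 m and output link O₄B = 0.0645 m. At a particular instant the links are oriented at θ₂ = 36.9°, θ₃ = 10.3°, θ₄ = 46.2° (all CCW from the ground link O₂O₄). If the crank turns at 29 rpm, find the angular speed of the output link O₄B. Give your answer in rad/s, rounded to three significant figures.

1.56

ω₂ = 3.037 rad/s (from 29 rpm).
Differentiating the loop-closure r₂e^{iθ₂}+r₃e^{iθ₃}=r₁+r₄e^{iθ₄} gives r₂ω₂e^{iθ₂}+r₃ω₃e^{iθ₃}=r₄ω₄e^{iθ₄}.
Eliminating the other unknown: ω₄ = r₂ω₂ sin(θ₂−θ₃) / [r₄ sin(θ₄−θ₃)].
Numerator sine = +0.44776; denominator sine = +0.58637.
Result = 0.0434·3.037·(+0.44776) / (0.0645·(+0.58637)) = +1.5604 rad/s; magnitude 1.5604 rad/s.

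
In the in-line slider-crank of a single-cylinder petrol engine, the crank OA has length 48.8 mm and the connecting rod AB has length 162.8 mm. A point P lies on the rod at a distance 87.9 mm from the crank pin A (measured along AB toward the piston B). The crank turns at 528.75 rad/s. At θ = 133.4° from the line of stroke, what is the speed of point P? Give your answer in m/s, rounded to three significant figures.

18.5

ω = 528.8 rad/s.  Crank-pin speed |V_A| = rω = 25.803 m/s, perpendicular to OA.
Rod angle: sinφ = −(r/L) sinθ ⇒ φ = -12.579°; ω_rod = −rω cosθ/√(L²−r²sin²θ) = +111.58 rad/s.
V_P = V_A + ω_rod × AP, with AP = 0.0879 m along the rod.
Components: V_Px = −rω sinθ − a·ω_rod·sinφ = -16.612 m/s;  V_Py = rω cosθ + a·ω_rod·cosφ = -8.1566 m/s.
|V_P| = √(V_Px² + V_Py²) = 18.506 m/s.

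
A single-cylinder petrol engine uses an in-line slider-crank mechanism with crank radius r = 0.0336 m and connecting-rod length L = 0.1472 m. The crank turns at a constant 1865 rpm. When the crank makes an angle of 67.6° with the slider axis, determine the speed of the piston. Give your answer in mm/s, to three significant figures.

6610

ω = 2π·1865/60 = 195.3 rad/s
For an in-line slider-crank, x = r cosθ + √(L² − r² sin²θ), so v = −rω sinθ·[1 + r cosθ/√(L² − r² sin²θ)].
With r = 0.0336 m, L = 0.1472 m, θ = 67.6°: √(L² − r² sin²θ) = 0.14388 m.
v = −0.0336·195.3·0.92455·[1 + 0.0336·0.38107/0.14388] = -6.6069 m/s.
|v| = 6.6069 m/s = 6606.9 mm/s.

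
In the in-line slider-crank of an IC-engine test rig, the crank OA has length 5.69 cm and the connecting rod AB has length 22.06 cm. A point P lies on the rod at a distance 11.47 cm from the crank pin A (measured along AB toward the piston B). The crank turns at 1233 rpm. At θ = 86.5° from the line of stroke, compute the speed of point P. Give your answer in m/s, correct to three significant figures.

7.40

ω = 129.1 rad/s.  Crank-pin speed |V_A| = rω = 7.3469 m/s, perpendicular to OA.
Rod angle: sinφ = −(r/L) sinθ ⇒ φ = -14.919°; ω_rod = −rω cosθ/√(L²−r²sin²θ) = -2.1041 rad/s.
V_P = V_A + ω_rod × AP, with AP = 0.1147 m along the rod.
Components: V_Px = −rω sinθ − a·ω_rod·sinφ = -7.3953 m/s;  V_Py = rω cosθ + a·ω_rod·cosφ = +0.21531 m/s.
|V_P| = √(V_Px² + V_Py²) = 7.3985 m/s.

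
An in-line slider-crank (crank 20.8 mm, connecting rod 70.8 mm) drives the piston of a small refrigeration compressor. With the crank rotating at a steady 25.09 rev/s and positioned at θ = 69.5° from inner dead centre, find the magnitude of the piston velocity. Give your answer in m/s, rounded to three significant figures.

3.40

ω = 2π·25.1 = 157.6 rad/s
For an in-line slider-crank, x = r cosθ + √(L² − r² sin²θ), so v = −rω sinθ·[1 + r cosθ/√(L² − r² sin²θ)].
With r = 0.0208 m, L = 0.0708 m, θ = 69.5°: √(L² − r² sin²θ) = 0.068067 m.
v = −0.0208·157.6·0.93667·[1 + 0.0208·0.35021/0.068067] = -3.4001 m/s.
|v| = 3.4001 m/s.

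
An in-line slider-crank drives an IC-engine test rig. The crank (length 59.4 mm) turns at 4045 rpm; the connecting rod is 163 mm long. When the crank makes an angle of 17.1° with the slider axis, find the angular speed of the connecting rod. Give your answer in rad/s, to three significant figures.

ω = 423.6 rad/s (converted from 4045 rpm).
The rod makes angle φ with the slider axis where L sinφ = r sinθ; differentiating, L cosφ·φ̇ = r ω cosθ.
L cosφ = √(L² − r² sin²θ) = 0.16206 m.
|ω_rod| = r ω |cosθ| / √(L² − r² sin²θ) = 0.0594·423.6·0.95579/0.16206 = 148.39 rad/s.

148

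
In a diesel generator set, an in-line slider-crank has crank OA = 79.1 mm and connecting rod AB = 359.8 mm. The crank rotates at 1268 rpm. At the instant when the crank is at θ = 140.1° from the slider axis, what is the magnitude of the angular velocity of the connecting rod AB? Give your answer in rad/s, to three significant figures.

ω = 132.8 rad/s (converted from 1268 rpm).
The rod makes angle φ with the slider axis where L sinφ = r sinθ; differentiating, L cosφ·φ̇ = r ω cosθ.
L cosφ = √(L² − r² sin²θ) = 0.3562 m.
|ω_rod| = r ω |cosθ| / √(L² − r² sin²θ) = 0.0791·132.8·0.76717/0.3562 = 22.621 rad/s.

22.6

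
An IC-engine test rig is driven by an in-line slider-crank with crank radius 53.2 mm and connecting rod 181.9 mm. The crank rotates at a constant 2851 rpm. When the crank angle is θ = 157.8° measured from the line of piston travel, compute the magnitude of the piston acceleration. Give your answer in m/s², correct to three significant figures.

3380

ω = 2π·2851/60 = 298.6 rad/s
x(θ) = r cosθ + √(L² − r² sin²θ); with ω constant, a = ω²·d²x/dθ².
d²x/dθ² = −r cosθ − r²(cos2θ)/√u − r⁴ sin²2θ/(4u^{3/2}),  u = L² − r² sin²θ = 0.0326836 m².
Substituting r = 0.0532 m, L = 0.1819 m, θ = 157.8°: d²x/dθ² = +0.037905 m.
a = ω²·d²x/dθ² = (298.6)²·(+0.037905) = +3378.7 m/s²;  |a| = 3378.7 m/s².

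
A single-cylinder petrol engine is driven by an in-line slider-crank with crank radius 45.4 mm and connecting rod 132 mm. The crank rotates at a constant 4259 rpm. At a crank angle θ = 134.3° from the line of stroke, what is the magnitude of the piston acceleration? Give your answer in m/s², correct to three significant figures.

6280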